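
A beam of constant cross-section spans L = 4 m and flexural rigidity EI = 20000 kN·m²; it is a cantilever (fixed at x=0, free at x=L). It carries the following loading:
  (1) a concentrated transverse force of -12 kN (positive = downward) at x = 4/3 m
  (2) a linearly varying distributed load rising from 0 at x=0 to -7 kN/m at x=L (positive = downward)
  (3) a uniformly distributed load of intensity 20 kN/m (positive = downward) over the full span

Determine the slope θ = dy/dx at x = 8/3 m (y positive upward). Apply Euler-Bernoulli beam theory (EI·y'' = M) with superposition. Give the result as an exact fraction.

Load 1 — point force P=-12 kN at a=4/3 m (b=L-a=8/3):
  θ_1 = -Pa²/(2EI)  [x>a] = -(-12)·(4/3)²/(2·20000) = 1/1875 rad
Load 2 — triangular load w₀=-7 kN/m (0→w₀ over full span):
  θ_2 = (w₀Lx²/4-w₀L²x/3-w₀x⁴/(24L))/EI = ((-7)·4·(8/3)²/4-(-7)·4²·(8/3)/3-(-7)·(8/3)⁴/(24·4))/20000 = 406/151875 rad
Load 3 — uniform load w=20 kN/m over full span:
  θ_3 = -wx(x²-3Lx+3L²)/(6EI) = -20·(8/3)·((8/3)²-3·4·(8/3)+3·4²)/(6·20000) = -104/10125 rad
Superposition: θ = Σ θ_i = -1073/151875 rad ≈ -0.007065 rad

θ(8/3) = -1073/151875 rad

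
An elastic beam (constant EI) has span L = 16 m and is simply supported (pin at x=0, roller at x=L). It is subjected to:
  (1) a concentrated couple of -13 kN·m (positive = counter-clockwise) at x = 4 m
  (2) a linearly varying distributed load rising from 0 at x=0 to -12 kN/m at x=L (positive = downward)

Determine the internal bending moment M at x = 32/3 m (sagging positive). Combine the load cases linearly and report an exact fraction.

M(32/3) = -5003/27 kN·m

Load 1 — applied couple M₀=-13 kN·m at a=4 m (b=L-a=12):
  M_1 = M₀x/L - M₀  [x>a] = (-13)·(32/3)/16 - (-13) = 13/3 kN·m
Load 2 — triangular load w₀=-12 kN/m (0→w₀ over full span):
  M_2 = w₀Lx/6 - w₀x³/(6L) = (-12)·16·(32/3)/6 - (-12)·(32/3)³/(6·16) = -5120/27 kN·m
Superposition: M = Σ M_i = -5003/27 kN·m ≈ -185.296296 kN·m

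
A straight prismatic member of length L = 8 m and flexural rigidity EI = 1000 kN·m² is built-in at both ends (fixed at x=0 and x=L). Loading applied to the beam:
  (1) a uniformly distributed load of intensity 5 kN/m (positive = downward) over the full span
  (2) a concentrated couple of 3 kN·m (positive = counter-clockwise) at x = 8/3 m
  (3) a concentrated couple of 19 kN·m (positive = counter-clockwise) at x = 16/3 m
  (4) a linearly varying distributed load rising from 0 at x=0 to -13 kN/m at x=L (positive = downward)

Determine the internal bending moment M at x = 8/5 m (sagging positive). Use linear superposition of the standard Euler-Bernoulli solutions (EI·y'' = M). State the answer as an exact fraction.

M(8/5) = 881/375 kN·m

Load 1 — uniform load w=5 kN/m over full span:
  M_1 = wLx/2 - wL²/12 - wx²/2 = 5·8·(8/5)/2 - 5·8²/12 - 5·(8/5)²/2 = -16/15 kN·m
Load 2 — applied couple M₀=3 kN·m at a=8/3 m (b=L-a=16/3):
  M_2 = R_Ax - M_A  [x≤a] with R_A=1/2, M_A=0 = (1/2)·(8/5) - 0 = 4/5 kN·m
Load 3 — applied couple M₀=19 kN·m at a=16/3 m (b=L-a=8/3):
  M_3 = R_Ax - M_A  [x≤a] with R_A=19/6, M_A=19/3 = (19/6)·(8/5) - (19/3) = -19/15 kN·m
Load 4 — triangular load w₀=-13 kN/m (0→w₀ over full span):
  M_4 = 3w₀Lx/20 - w₀L²/30 - w₀x³/(6L) = 3·(-13)·8·(8/5)/20 - (-13)·8²/30 - (-13)·(8/5)³/(6·8) = 1456/375 kN·m
Superposition: M = Σ M_i = 881/375 kN·m ≈ 2.349333 kN·m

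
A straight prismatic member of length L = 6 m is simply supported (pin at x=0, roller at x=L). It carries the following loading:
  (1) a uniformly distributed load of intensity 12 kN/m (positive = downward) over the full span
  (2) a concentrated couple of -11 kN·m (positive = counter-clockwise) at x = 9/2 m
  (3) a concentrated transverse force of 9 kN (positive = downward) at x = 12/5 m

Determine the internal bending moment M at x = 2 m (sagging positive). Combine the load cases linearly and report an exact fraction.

M(2) = 827/15 kN·m

Load 1 — uniform load w=12 kN/m over full span:
  M_1 = wx(L-x)/2 = 12·2·(6-2)/2 = 48 kN·m
Load 2 — applied couple M₀=-11 kN·m at a=9/2 m (b=L-a=3/2):
  M_2 = M₀x/L  [x≤a] = (-11)·2/6 = -11/3 kN·m
Load 3 — point force P=9 kN at a=12/5 m (b=L-a=18/5):
  M_3 = Pbx/L  [x≤a] = 9·(18/5)·2/6 = 54/5 kN·m
Superposition: M = Σ M_i = 827/15 kN·m ≈ 55.133333 kN·m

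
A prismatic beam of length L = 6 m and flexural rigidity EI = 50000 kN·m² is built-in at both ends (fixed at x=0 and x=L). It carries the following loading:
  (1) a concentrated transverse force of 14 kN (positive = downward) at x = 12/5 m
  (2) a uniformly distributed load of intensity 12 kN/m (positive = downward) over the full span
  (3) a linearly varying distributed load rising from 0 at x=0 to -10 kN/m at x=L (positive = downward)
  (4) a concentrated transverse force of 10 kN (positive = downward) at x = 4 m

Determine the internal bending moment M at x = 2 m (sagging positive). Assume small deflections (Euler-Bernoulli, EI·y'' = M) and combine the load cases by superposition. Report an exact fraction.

M(2) = 50662/3375 kN·m

Load 1 — point force P=14 kN at a=12/5 m (b=L-a=18/5):
  M_1 = Pb²(3a+b)x/L³ - Pab²/L²  [x≤a] = 14·(18/5)²·(3·(12/5)+(18/5))·2/6³ - 14·(12/5)·(18/5)²/6² = 756/125 kN·m
Load 2 — uniform load w=12 kN/m over full span:
  M_2 = wLx/2 - wL²/12 - wx²/2 = 12·6·2/2 - 12·6²/12 - 12·2²/2 = 12 kN·m
Load 3 — triangular load w₀=-10 kN/m (0→w₀ over full span):
  M_3 = 3w₀Lx/20 - w₀L²/30 - w₀x³/(6L) = 3·(-10)·6·2/20 - (-10)·6²/30 - (-10)·2³/(6·6) = -34/9 kN·m
Load 4 — point force P=10 kN at a=4 m (b=L-a=2):
  M_4 = Pb²(3a+b)x/L³ - Pab²/L²  [x≤a] = 10·2²·(3·4+2)·2/6³ - 10·4·2²/6² = 20/27 kN·m
Superposition: M = Σ M_i = 50662/3375 kN·m ≈ 15.010963 kN·m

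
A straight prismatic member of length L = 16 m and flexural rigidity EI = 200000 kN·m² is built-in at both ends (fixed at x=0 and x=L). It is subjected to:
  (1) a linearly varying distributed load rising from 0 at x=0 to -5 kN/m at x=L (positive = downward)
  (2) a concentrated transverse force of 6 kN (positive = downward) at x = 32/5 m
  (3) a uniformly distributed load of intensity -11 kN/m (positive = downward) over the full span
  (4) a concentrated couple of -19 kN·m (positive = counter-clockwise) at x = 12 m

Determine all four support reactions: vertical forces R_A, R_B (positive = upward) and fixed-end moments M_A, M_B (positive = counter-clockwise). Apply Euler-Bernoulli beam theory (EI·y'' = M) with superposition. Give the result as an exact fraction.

R_A = -1559167/16000 kN, M_A = -1616681/6000 kN·m, R_B = -1800833/16000 kN, M_B = 1758079/6000 kN·m

Load 1 — triangular load w₀=-5 kN/m (0→w₀ over full span):
  R_A = 3w₀L/20 = 3·(-5)·16/20 = -12 kN
  M_A = w₀L²/30 = (-5)·16²/30 = -128/3 kN·m
  R_B = 7w₀L/20 = 7·(-5)·16/20 = -28 kN
  M_B = -w₀L²/20 = -(-5)·16²/20 = 64 kN·m
Load 2 — point force P=6 kN at a=32/5 m (b=L-a=48/5):
  R_A = Pb²(3a+b)/L³ = 6·(48/5)²·(3·(32/5)+(48/5))/16³ = 486/125 kN
  M_A = Pab²/L² = 6·(32/5)·(48/5)²/16² = 1728/125 kN·m
  R_B = Pa²(a+3b)/L³ = 6·(32/5)²·((32/5)+3·(48/5))/16³ = 264/125 kN
  M_B = -Pa²b/L² = -6·(32/5)²·(48/5)/16² = -1152/125 kN·m
Load 3 — uniform load w=-11 kN/m over full span:
  R_A = wL/2 = (-11)·16/2 = -88 kN
  M_A = wL²/12 = (-11)·16²/12 = -704/3 kN·m
  R_B = wL/2 = (-11)·16/2 = -88 kN
  M_B = -wL²/12 = -(-11)·16²/12 = 704/3 kN·m
Load 4 — applied couple M₀=-19 kN·m at a=12 m (b=L-a=4):
  R_A = 6M₀ab/L³ = 6·(-19)·12·4/16³ = -171/128 kN
  M_A = M₀b(2a-b)/L² = (-19)·4·(2·12-4)/16² = -95/16 kN·m
  R_B = -6M₀ab/L³ = -6·(-19)·12·4/16³ = 171/128 kN
  M_B = M₀a(2b-a)/L² = (-19)·12·(2·4-12)/16² = 57/16 kN·m
Superposition: R_A = -1559167/16000 kN, M_A = -1616681/6000 kN·m, R_B = -1800833/16000 kN, M_B = 1758079/6000 kN·m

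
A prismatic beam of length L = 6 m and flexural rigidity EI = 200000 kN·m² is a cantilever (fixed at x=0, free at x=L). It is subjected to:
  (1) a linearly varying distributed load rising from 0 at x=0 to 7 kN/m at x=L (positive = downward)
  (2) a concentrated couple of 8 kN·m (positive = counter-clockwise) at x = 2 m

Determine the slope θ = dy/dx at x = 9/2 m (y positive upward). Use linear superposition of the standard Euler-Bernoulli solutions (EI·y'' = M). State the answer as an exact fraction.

θ(9/2) = -43343/51200000 rad

Load 1 — triangular load w₀=7 kN/m (0→w₀ over full span):
  θ_1 = (w₀Lx²/4-w₀L²x/3-w₀x⁴/(24L))/EI = (7·6·(9/2)²/4-7·6²·(9/2)/3-7·(9/2)⁴/(24·6))/200000 = -47439/51200000 rad
Load 2 — applied couple M₀=8 kN·m at a=2 m (b=L-a=4):
  θ_2 = M₀a/EI  [x>a] = 8·2/200000 = 1/12500 rad
Superposition: θ = Σ θ_i = -43343/51200000 rad ≈ -0.000847 rad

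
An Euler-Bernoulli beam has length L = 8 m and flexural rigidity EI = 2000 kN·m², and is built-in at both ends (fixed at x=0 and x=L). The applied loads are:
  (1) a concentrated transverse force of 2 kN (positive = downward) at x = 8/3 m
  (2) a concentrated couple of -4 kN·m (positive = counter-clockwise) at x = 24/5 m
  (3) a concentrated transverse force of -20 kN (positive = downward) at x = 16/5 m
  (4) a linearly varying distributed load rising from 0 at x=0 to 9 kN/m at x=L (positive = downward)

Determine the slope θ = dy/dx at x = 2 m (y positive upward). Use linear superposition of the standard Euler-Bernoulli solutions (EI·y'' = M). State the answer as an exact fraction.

Load 1 — point force P=2 kN at a=8/3 m (b=L-a=16/3):
  θ_1 = -Pb²x(2aL-(3a+b)x)/(2L³EI)  [x≤a] = -2·(16/3)²·2·(2·(8/3)·8-(3·(8/3)+(16/3))·2)/(2·8³·2000) = -1/1125 rad
Load 2 — applied couple M₀=-4 kN·m at a=24/5 m (b=L-a=16/5):
  θ_2 = (R_Ax²/2 - M_Ax)/EI  [x≤a] with R_A=-18/25, M_A=-32/25 = ((-18/25)·2²/2 - (-32/25)·2)/2000 = 7/12500 rad
Load 3 — point force P=-20 kN at a=16/5 m (b=L-a=24/5):
  θ_3 = -Pb²x(2aL-(3a+b)x)/(2L³EI)  [x≤a] = -(-20)·(24/5)²·2·(2·(16/5)·8-(3·(16/5)+(24/5))·2)/(2·8³·2000) = 63/6250 rad
Load 4 — triangular load w₀=9 kN/m (0→w₀ over full span):
  θ_4 = -w₀(2x(L-x)(L-2x)(x+2L)+x²(L-x)²)/(120LEI) = -9·(2·2·(8-2)·(8-2·2)·(2+2·8)+2²·(8-2)²)/(120·8·2000) = -351/40000 rad
Superposition: θ = Σ θ_i = 1757/1800000 rad ≈ 0.000976 rad

θ(2) = 1757/1800000 rad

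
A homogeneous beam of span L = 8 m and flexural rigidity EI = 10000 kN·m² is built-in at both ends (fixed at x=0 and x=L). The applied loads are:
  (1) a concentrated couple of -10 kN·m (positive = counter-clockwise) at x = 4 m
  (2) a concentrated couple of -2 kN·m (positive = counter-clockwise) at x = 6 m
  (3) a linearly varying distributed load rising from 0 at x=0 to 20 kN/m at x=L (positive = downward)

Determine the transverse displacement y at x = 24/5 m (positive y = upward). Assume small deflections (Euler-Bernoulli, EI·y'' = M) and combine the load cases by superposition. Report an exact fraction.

y(24/5) = -80297/7812500 m

Load 1 — applied couple M₀=-10 kN·m at a=4 m (b=L-a=4):
  y_1 = (R_Ax³/6 - M_Ax²/2 - M₀(x-a)²/2)/EI  [x>a] with R_A=-15/8, M_A=-5/2 = ((-15/8)·(24/5)³/6 - (-5/2)·(24/5)²/2 - (-10)·((24/5)-4)²/2)/10000 = -4/15625 m
Load 2 — applied couple M₀=-2 kN·m at a=6 m (b=L-a=2):
  y_2 = (R_Ax³/6 - M_Ax²/2)/EI  [x≤a] with R_A=-9/32, M_A=-5/8 = ((-9/32)·(24/5)³/6 - (-5/8)·(24/5)²/2)/10000 = 63/312500 m
Load 3 — triangular load w₀=20 kN/m (0→w₀ over full span):
  y_3 = -w₀x²(L-x)²(x+2L)/(120LEI) = -20·(24/5)²·(8-(24/5))²·((24/5)+2·8)/(120·8·10000) = -19968/1953125 m
Superposition: y = Σ y_i = -80297/7812500 m ≈ -0.010278 m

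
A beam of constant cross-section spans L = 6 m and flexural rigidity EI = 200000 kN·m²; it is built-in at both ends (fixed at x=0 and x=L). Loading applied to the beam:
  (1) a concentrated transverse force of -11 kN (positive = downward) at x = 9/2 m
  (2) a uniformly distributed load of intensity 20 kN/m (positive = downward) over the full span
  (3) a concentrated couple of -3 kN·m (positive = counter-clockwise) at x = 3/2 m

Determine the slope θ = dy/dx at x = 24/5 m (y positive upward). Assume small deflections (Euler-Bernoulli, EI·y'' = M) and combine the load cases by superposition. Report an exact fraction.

θ(24/5) = 1233/8000000 rad

Load 1 — point force P=-11 kN at a=9/2 m (b=L-a=3/2):
  θ_1 = Pa²(L-x)(2bL-(3b+a)(L-x))/(2L³EI)  [x>a] = (-11)·(9/2)²·(6-(24/5))·(2·(3/2)·6-(3·(3/2)+(9/2))·(6-(24/5)))/(2·6³·200000) = -891/40000000 rad
Load 2 — uniform load w=20 kN/m over full span:
  θ_2 = -wx(L-x)(L-2x)/(12EI) = -20·(24/5)·(6-(24/5))·(6-2·(24/5))/(12·200000) = 27/156250 rad
Load 3 — applied couple M₀=-3 kN·m at a=3/2 m (b=L-a=9/2):
  θ_3 = (R_Ax²/2 - M_Ax - M₀(x-a))/EI  [x>a] with R_A=-9/16, M_A=9/16 = ((-9/16)·(24/5)²/2 - (9/16)·(24/5) - (-3)·((24/5)-(3/2)))/200000 = 9/2500000 rad
Superposition: θ = Σ θ_i = 1233/8000000 rad ≈ 0.000154 rad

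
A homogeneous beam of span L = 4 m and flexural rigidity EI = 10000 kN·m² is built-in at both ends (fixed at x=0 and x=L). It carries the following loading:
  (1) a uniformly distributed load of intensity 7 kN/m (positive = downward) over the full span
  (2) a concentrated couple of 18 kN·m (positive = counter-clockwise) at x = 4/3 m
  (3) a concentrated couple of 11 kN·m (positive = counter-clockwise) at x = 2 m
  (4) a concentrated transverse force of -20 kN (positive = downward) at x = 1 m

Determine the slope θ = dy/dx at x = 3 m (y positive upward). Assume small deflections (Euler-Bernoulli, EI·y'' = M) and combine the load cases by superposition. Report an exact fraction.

θ(3) = -19/80000 rad

Load 1 — uniform load w=7 kN/m over full span:
  θ_1 = -wx(L-x)(L-2x)/(12EI) = -7·3·(4-3)·(4-2·3)/(12·10000) = 7/20000 rad
Load 2 — applied couple M₀=18 kN·m at a=4/3 m (b=L-a=8/3):
  θ_2 = (R_Ax²/2 - M_Ax - M₀(x-a))/EI  [x>a] with R_A=6, M_A=0 = (6·3²/2 - 0·3 - 18·(3-(4/3)))/10000 = -3/10000 rad
Load 3 — applied couple M₀=11 kN·m at a=2 m (b=L-a=2):
  θ_3 = (R_Ax²/2 - M_Ax - M₀(x-a))/EI  [x>a] with R_A=33/8, M_A=11/4 = ((33/8)·3²/2 - (11/4)·3 - 11·(3-2))/10000 = -11/160000 rad
Load 4 — point force P=-20 kN at a=1 m (b=L-a=3):
  θ_4 = Pa²(L-x)(2bL-(3b+a)(L-x))/(2L³EI)  [x>a] = (-20)·1²·(4-3)·(2·3·4-(3·3+1)·(4-3))/(2·4³·10000) = -7/32000 rad
Superposition: θ = Σ θ_i = -19/80000 rad ≈ -0.000237 rad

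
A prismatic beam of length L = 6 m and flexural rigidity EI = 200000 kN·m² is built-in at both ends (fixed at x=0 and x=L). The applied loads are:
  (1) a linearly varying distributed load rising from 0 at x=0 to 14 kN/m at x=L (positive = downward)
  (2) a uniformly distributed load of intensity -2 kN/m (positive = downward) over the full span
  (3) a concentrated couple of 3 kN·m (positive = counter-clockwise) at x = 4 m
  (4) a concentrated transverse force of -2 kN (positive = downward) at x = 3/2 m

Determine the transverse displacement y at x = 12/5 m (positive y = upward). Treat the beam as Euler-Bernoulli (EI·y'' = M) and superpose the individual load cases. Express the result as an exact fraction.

Load 1 — triangular load w₀=14 kN/m (0→w₀ over full span):
  y_1 = -w₀x²(L-x)²(x+2L)/(120LEI) = -14·(12/5)²·(6-(12/5))²·((12/5)+2·6)/(120·6·200000) = -5103/48828125 m
Load 2 — uniform load w=-2 kN/m over full span:
  y_2 = -wx²(L-x)²/(24EI) = -(-2)·(12/5)²·(6-(12/5))²/(24·200000) = 243/7812500 m
Load 3 — applied couple M₀=3 kN·m at a=4 m (b=L-a=2):
  y_3 = (R_Ax³/6 - M_Ax²/2)/EI  [x≤a] with R_A=2/3, M_A=1 = ((2/3)·(12/5)³/6 - 1·(12/5)²/2)/200000 = -21/3125000 m
Load 4 — point force P=-2 kN at a=3/2 m (b=L-a=9/2):
  y_4 = -Pa²(L-x)²(3bL-(3b+a)(L-x))/(6L³EI)  [x>a] = -(-2)·(3/2)²·(6-(12/5))²·(3·(9/2)·6-(3·(9/2)+(3/2))·(6-(12/5)))/(6·6³·200000) = 243/40000000 m
Superposition: y = Σ y_i = -1851261/25000000000 m ≈ -0.000074 m

y(12/5) = -1851261/25000000000 m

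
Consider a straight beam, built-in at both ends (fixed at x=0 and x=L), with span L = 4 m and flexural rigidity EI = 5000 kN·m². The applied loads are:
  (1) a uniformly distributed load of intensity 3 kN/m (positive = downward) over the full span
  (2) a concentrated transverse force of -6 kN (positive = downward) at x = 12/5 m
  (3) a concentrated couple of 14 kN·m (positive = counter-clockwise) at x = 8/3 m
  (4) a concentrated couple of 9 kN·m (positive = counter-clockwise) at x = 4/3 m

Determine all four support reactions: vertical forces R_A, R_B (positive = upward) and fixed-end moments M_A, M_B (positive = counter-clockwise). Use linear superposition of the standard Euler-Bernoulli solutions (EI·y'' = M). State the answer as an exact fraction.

R_A = 4333/375 kN, M_A = 2386/375 kN·m, R_B = -2083/375 kN, M_B = 307/125 kN·m

Load 1 — uniform load w=3 kN/m over full span:
  R_A = wL/2 = 3·4/2 = 6 kN
  M_A = wL²/12 = 3·4²/12 = 4 kN·m
  R_B = wL/2 = 3·4/2 = 6 kN
  M_B = -wL²/12 = -3·4²/12 = -4 kN·m
Load 2 — point force P=-6 kN at a=12/5 m (b=L-a=8/5):
  R_A = Pb²(3a+b)/L³ = (-6)·(8/5)²·(3·(12/5)+(8/5))/4³ = -264/125 kN
  M_A = Pab²/L² = (-6)·(12/5)·(8/5)²/4² = -288/125 kN·m
  R_B = Pa²(a+3b)/L³ = (-6)·(12/5)²·((12/5)+3·(8/5))/4³ = -486/125 kN
  M_B = -Pa²b/L² = -(-6)·(12/5)²·(8/5)/4² = 432/125 kN·m
Load 3 — applied couple M₀=14 kN·m at a=8/3 m (b=L-a=4/3):
  R_A = 6M₀ab/L³ = 6·14·(8/3)·(4/3)/4³ = 14/3 kN
  M_A = M₀b(2a-b)/L² = 14·(4/3)·(2·(8/3)-(4/3))/4² = 14/3 kN·m
  R_B = -6M₀ab/L³ = -6·14·(8/3)·(4/3)/4³ = -14/3 kN
  M_B = M₀a(2b-a)/L² = 14·(8/3)·(2·(4/3)-(8/3))/4² = 0 kN·m
Load 4 — applied couple M₀=9 kN·m at a=4/3 m (b=L-a=8/3):
  R_A = 6M₀ab/L³ = 6·9·(4/3)·(8/3)/4³ = 3 kN
  M_A = M₀b(2a-b)/L² = 9·(8/3)·(2·(4/3)-(8/3))/4² = 0 kN·m
  R_B = -6M₀ab/L³ = -6·9·(4/3)·(8/3)/4³ = -3 kN
  M_B = M₀a(2b-a)/L² = 9·(4/3)·(2·(8/3)-(4/3))/4² = 3 kN·m
Superposition: R_A = 4333/375 kN, M_A = 2386/375 kN·m, R_B = -2083/375 kN, M_B = 307/125 kN·m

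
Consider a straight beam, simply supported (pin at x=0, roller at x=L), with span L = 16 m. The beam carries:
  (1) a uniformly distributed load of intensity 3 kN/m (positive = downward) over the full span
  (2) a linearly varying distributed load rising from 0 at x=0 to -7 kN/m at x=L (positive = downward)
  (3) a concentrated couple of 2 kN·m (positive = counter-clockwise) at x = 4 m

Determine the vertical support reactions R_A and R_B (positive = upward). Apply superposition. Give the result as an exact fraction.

Load 1 — uniform load w=3 kN/m over full span:
  R_A = wL/2 = 3·16/2 = 24 kN
  R_B = wL/2 = 3·16/2 = 24 kN
Load 2 — triangular load w₀=-7 kN/m (0→w₀ over full span):
  R_A = w₀L/6 = (-7)·16/6 = -56/3 kN
  R_B = w₀L/3 = (-7)·16/3 = -112/3 kN
Load 3 — applied couple M₀=2 kN·m at a=4 m (b=L-a=12):
  R_A = M₀/L = 2/16 = 1/8 kN
  R_B = -M₀/L = -2/16 = -1/8 kN
Superposition: R_A = 131/24 kN, R_B = -323/24 kN

R_A = 131/24 kN, R_B = -323/24 kN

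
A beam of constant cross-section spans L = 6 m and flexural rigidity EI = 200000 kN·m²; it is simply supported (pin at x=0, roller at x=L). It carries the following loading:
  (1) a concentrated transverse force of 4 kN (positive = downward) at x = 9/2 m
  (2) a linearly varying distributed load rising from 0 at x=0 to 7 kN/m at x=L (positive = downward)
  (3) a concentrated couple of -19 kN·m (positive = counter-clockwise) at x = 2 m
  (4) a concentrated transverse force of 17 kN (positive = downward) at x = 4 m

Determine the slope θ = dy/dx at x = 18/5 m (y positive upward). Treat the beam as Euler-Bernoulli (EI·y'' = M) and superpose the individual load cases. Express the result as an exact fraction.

Load 1 — point force P=4 kN at a=9/2 m (b=L-a=3/2):
  θ_1 = -Pb(L²-b²-3x²)/(6LEI)  [x≤a] = -4·(3/2)·(6²-(3/2)²-3·(18/5)²)/(6·6·200000) = 171/40000000 rad
Load 2 — triangular load w₀=7 kN/m (0→w₀ over full span):
  θ_2 = -w₀(7L⁴-30L²x²+15x⁴)/(360LEI) = -7·(7·6⁴-30·6²·(18/5)²+15·(18/5)⁴)/(360·6·200000) = 609/15625000 rad
Load 3 — applied couple M₀=-19 kN·m at a=2 m (b=L-a=4):
  θ_3 = (M₀x²/(2L)-M₀(x-a)+C₁)/EI  [x>a] with C₁=M₀(3b²-L²)/(6L)=-19/3 = ((-19)·(18/5)²/(2·6)-(-19)·((18/5)-2)+(-19/3))/200000 = 133/7500000 rad
Load 4 — point force P=17 kN at a=4 m (b=L-a=2):
  θ_4 = -Pb(L²-b²-3x²)/(6LEI)  [x≤a] = -17·2·(6²-2²-3·(18/5)²)/(6·6·200000) = 731/22500000 rad
Superposition: θ = Σ θ_i = 841259/9000000000 rad ≈ 0.000093 rad

θ(18/5) = 841259/9000000000 rad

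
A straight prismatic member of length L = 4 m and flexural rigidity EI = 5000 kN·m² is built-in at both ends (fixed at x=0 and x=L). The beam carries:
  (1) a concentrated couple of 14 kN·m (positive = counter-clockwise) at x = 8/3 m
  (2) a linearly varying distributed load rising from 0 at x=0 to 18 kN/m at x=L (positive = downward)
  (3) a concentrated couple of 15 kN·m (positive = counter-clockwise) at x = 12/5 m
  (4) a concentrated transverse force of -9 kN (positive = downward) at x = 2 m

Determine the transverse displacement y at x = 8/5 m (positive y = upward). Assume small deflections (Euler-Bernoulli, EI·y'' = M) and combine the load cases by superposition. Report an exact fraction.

Load 1 — applied couple M₀=14 kN·m at a=8/3 m (b=L-a=4/3):
  y_1 = (R_Ax³/6 - M_Ax²/2)/EI  [x≤a] with R_A=14/3, M_A=14/3 = ((14/3)·(8/5)³/6 - (14/3)·(8/5)²/2)/5000 = -392/703125 m
Load 2 — triangular load w₀=18 kN/m (0→w₀ over full span):
  y_2 = -w₀x²(L-x)²(x+2L)/(120LEI) = -18·(8/5)²·(4-(8/5))²·((8/5)+2·4)/(120·4·5000) = -10368/9765625 m
Load 3 — applied couple M₀=15 kN·m at a=12/5 m (b=L-a=8/5):
  y_3 = (R_Ax³/6 - M_Ax²/2)/EI  [x≤a] with R_A=27/5, M_A=24/5 = ((27/5)·(8/5)³/6 - (24/5)·(8/5)²/2)/5000 = -192/390625 m
Load 4 — point force P=-9 kN at a=2 m (b=L-a=2):
  y_4 = -Pb²x²(3aL-(3a+b)x)/(6L³EI)  [x≤a] = -(-9)·2²·(8/5)²·(3·2·4-(3·2+2)·(8/5))/(6·4³·5000) = 42/78125 m
Superposition: y = Σ y_i = -138262/87890625 m ≈ -0.001573 m

y(8/5) = -138262/87890625 m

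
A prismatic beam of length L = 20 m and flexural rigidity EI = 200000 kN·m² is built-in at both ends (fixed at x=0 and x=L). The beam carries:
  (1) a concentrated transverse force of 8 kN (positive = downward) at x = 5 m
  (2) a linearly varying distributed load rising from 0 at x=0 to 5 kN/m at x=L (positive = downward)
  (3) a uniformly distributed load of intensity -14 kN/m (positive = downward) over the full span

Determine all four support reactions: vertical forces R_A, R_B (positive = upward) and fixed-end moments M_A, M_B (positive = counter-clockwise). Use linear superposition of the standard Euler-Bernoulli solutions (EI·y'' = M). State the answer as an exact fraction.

R_A = -473/4 kN, M_A = -755/2 kN·m, R_B = -415/4 kN, M_B = 2155/6 kN·m

Load 1 — point force P=8 kN at a=5 m (b=L-a=15):
  R_A = Pb²(3a+b)/L³ = 8·15²·(3·5+15)/20³ = 27/4 kN
  M_A = Pab²/L² = 8·5·15²/20² = 45/2 kN·m
  R_B = Pa²(a+3b)/L³ = 8·5²·(5+3·15)/20³ = 5/4 kN
  M_B = -Pa²b/L² = -8·5²·15/20² = -15/2 kN·m
Load 2 — triangular load w₀=5 kN/m (0→w₀ over full span):
  R_A = 3w₀L/20 = 3·5·20/20 = 15 kN
  M_A = w₀L²/30 = 5·20²/30 = 200/3 kN·m
  R_B = 7w₀L/20 = 7·5·20/20 = 35 kN
  M_B = -w₀L²/20 = -5·20²/20 = -100 kN·m
Load 3 — uniform load w=-14 kN/m over full span:
  R_A = wL/2 = (-14)·20/2 = -140 kN
  M_A = wL²/12 = (-14)·20²/12 = -1400/3 kN·m
  R_B = wL/2 = (-14)·20/2 = -140 kN
  M_B = -wL²/12 = -(-14)·20²/12 = 1400/3 kN·m
Superposition: R_A = -473/4 kN, M_A = -755/2 kN·m, R_B = -415/4 kN, M_B = 2155/6 kN·m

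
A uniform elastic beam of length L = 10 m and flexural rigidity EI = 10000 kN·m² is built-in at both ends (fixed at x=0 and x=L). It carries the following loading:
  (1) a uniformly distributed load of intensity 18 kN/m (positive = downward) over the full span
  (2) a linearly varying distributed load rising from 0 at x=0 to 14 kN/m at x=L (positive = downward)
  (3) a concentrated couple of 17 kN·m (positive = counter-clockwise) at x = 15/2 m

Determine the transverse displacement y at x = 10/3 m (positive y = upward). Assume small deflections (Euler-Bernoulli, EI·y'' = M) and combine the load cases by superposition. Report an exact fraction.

Load 1 — uniform load w=18 kN/m over full span:
  y_1 = -wx²(L-x)²/(24EI) = -18·(10/3)²·(10-(10/3))²/(24·10000) = -1/27 m
Load 2 — triangular load w₀=14 kN/m (0→w₀ over full span):
  y_2 = -w₀x²(L-x)²(x+2L)/(120LEI) = -14·(10/3)²·(10-(10/3))²·((10/3)+2·10)/(120·10·10000) = -49/3645 m
Load 3 — applied couple M₀=17 kN·m at a=15/2 m (b=L-a=5/2):
  y_3 = (R_Ax³/6 - M_Ax²/2)/EI  [x≤a] with R_A=153/80, M_A=85/16 = ((153/80)·(10/3)³/6 - (85/16)·(10/3)²/2)/10000 = -17/9600 m
Superposition: y = Σ y_i = -121891/2332800 m ≈ -0.052251 m

y(10/3) = -121891/2332800 m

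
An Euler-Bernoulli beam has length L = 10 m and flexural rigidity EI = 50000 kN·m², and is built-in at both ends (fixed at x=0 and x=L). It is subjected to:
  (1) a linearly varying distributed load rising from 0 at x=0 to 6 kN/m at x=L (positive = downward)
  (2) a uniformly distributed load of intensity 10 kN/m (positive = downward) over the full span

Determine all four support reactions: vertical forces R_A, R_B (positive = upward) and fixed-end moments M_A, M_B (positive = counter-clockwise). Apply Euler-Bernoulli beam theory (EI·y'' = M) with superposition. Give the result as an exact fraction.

R_A = 59 kN, M_A = 310/3 kN·m, R_B = 71 kN, M_B = -340/3 kN·m

Load 1 — triangular load w₀=6 kN/m (0→w₀ over full span):
  R_A = 3w₀L/20 = 3·6·10/20 = 9 kN
  M_A = w₀L²/30 = 6·10²/30 = 20 kN·m
  R_B = 7w₀L/20 = 7·6·10/20 = 21 kN
  M_B = -w₀L²/20 = -6·10²/20 = -30 kN·m
Load 2 — uniform load w=10 kN/m over full span:
  R_A = wL/2 = 10·10/2 = 50 kN
  M_A = wL²/12 = 10·10²/12 = 250/3 kN·m
  R_B = wL/2 = 10·10/2 = 50 kN
  M_B = -wL²/12 = -10·10²/12 = -250/3 kN·m
Superposition: R_A = 59 kN, M_A = 310/3 kN·m, R_B = 71 kN, M_B = -340/3 kN·m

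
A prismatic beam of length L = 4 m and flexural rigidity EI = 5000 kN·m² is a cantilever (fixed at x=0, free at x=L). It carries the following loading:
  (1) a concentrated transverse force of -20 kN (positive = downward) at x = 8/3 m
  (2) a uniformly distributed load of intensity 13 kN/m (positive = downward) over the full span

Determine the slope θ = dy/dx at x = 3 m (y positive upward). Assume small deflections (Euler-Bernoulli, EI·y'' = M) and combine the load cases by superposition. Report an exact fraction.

Load 1 — point force P=-20 kN at a=8/3 m (b=L-a=4/3):
  θ_1 = -Pa²/(2EI)  [x>a] = -(-20)·(8/3)²/(2·5000) = 16/1125 rad
Load 2 — uniform load w=13 kN/m over full span:
  θ_2 = -wx(x²-3Lx+3L²)/(6EI) = -13·3·(3²-3·4·3+3·4²)/(6·5000) = -273/10000 rad
Superposition: θ = Σ θ_i = -1177/90000 rad ≈ -0.013078 rad

θ(3) = -1177/90000 rad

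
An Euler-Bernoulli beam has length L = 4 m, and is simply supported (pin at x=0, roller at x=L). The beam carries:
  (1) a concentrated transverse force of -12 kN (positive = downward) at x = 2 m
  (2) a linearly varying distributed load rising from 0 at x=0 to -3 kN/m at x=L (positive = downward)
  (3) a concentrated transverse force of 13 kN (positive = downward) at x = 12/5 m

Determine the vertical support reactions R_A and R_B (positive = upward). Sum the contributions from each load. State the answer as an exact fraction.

Load 1 — point force P=-12 kN at a=2 m (b=L-a=2):
  R_A = Pb/L = (-12)·2/4 = -6 kN
  R_B = Pa/L = (-12)·2/4 = -6 kN
Load 2 — triangular load w₀=-3 kN/m (0→w₀ over full span):
  R_A = w₀L/6 = (-3)·4/6 = -2 kN
  R_B = w₀L/3 = (-3)·4/3 = -4 kN
Load 3 — point force P=13 kN at a=12/5 m (b=L-a=8/5):
  R_A = Pb/L = 13·(8/5)/4 = 26/5 kN
  R_B = Pa/L = 13·(12/5)/4 = 39/5 kN
Superposition: R_A = -14/5 kN, R_B = -11/5 kN

R_A = -14/5 kN, R_B = -11/5 kN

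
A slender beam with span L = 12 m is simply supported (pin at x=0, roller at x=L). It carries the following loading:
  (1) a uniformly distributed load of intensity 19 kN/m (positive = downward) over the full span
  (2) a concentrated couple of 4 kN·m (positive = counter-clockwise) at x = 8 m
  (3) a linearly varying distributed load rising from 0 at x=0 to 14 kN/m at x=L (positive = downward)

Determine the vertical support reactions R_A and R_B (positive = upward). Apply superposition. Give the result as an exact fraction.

R_A = 427/3 kN, R_B = 509/3 kN

Load 1 — uniform load w=19 kN/m over full span:
  R_A = wL/2 = 19·12/2 = 114 kN
  R_B = wL/2 = 19·12/2 = 114 kN
Load 2 — applied couple M₀=4 kN·m at a=8 m (b=L-a=4):
  R_A = M₀/L = 4/12 = 1/3 kN
  R_B = -M₀/L = -4/12 = -1/3 kN
Load 3 — triangular load w₀=14 kN/m (0→w₀ over full span):
  R_A = w₀L/6 = 14·12/6 = 28 kN
  R_B = w₀L/3 = 14·12/3 = 56 kN
Superposition: R_A = 427/3 kN, R_B = 509/3 kN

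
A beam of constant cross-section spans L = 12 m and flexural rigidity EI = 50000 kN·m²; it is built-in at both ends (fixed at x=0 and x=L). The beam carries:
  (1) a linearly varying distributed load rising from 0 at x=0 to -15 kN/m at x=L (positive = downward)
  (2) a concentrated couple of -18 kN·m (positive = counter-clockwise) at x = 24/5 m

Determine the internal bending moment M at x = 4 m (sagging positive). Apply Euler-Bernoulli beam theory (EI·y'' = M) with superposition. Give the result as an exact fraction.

Load 1 — triangular load w₀=-15 kN/m (0→w₀ over full span):
  M_1 = 3w₀Lx/20 - w₀L²/30 - w₀x³/(6L) = 3·(-15)·12·4/20 - (-15)·12²/30 - (-15)·4³/(6·12) = -68/3 kN·m
Load 2 — applied couple M₀=-18 kN·m at a=24/5 m (b=L-a=36/5):
  M_2 = R_Ax - M_A  [x≤a] with R_A=-54/25, M_A=-54/25 = (-54/25)·4 - (-54/25) = -162/25 kN·m
Superposition: M = Σ M_i = -2186/75 kN·m ≈ -29.146667 kN·m

M(4) = -2186/75 kN·m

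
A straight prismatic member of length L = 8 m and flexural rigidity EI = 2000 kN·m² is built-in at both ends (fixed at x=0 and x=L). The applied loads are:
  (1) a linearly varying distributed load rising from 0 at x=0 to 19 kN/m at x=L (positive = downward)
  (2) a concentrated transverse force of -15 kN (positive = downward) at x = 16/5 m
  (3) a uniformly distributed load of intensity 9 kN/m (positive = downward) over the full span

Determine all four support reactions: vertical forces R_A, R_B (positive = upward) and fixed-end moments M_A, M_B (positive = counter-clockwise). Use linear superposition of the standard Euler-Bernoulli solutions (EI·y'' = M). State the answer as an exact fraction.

Load 1 — triangular load w₀=19 kN/m (0→w₀ over full span):
  R_A = 3w₀L/20 = 3·19·8/20 = 114/5 kN
  M_A = w₀L²/30 = 19·8²/30 = 608/15 kN·m
  R_B = 7w₀L/20 = 7·19·8/20 = 266/5 kN
  M_B = -w₀L²/20 = -19·8²/20 = -304/5 kN·m
Load 2 — point force P=-15 kN at a=16/5 m (b=L-a=24/5):
  R_A = Pb²(3a+b)/L³ = (-15)·(24/5)²·(3·(16/5)+(24/5))/8³ = -243/25 kN
  M_A = Pab²/L² = (-15)·(16/5)·(24/5)²/8² = -432/25 kN·m
  R_B = Pa²(a+3b)/L³ = (-15)·(16/5)²·((16/5)+3·(24/5))/8³ = -132/25 kN
  M_B = -Pa²b/L² = -(-15)·(16/5)²·(24/5)/8² = 288/25 kN·m
Load 3 — uniform load w=9 kN/m over full span:
  R_A = wL/2 = 9·8/2 = 36 kN
  M_A = wL²/12 = 9·8²/12 = 48 kN·m
  R_B = wL/2 = 9·8/2 = 36 kN
  M_B = -wL²/12 = -9·8²/12 = -48 kN·m
Superposition: R_A = 1227/25 kN, M_A = 5344/75 kN·m, R_B = 2098/25 kN, M_B = -2432/25 kN·m

R_A = 1227/25 kN, M_A = 5344/75 kN·m, R_B = 2098/25 kN, M_B = -2432/25 kN·m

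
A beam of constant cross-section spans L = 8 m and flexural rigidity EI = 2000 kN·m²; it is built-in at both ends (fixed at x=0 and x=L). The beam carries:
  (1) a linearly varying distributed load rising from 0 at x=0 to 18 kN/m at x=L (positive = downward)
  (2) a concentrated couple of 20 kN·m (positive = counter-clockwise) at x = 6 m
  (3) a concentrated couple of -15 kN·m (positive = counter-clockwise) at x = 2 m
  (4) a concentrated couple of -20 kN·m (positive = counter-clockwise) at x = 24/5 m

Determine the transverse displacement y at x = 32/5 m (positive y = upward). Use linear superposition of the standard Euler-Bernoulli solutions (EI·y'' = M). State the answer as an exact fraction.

y(32/5) = -436989/15625000 m

Load 1 — triangular load w₀=18 kN/m (0→w₀ over full span):
  y_1 = -w₀x²(L-x)²(x+2L)/(120LEI) = -18·(32/5)²·(8-(32/5))²·((32/5)+2·8)/(120·8·2000) = -43008/1953125 m
Load 2 — applied couple M₀=20 kN·m at a=6 m (b=L-a=2):
  y_2 = (R_Ax³/6 - M_Ax²/2 - M₀(x-a)²/2)/EI  [x>a] with R_A=45/16, M_A=25/4 = ((45/16)·(32/5)³/6 - (25/4)·(32/5)²/2 - 20·((32/5)-6)²/2)/2000 = -21/6250 m
Load 3 — applied couple M₀=-15 kN·m at a=2 m (b=L-a=6):
  y_3 = (R_Ax³/6 - M_Ax²/2 - M₀(x-a)²/2)/EI  [x>a] with R_A=-135/64, M_A=45/16 = ((-135/64)·(32/5)³/6 - (45/16)·(32/5)²/2 - (-15)·((32/5)-2)²/2)/2000 = -57/25000 m
Load 4 — applied couple M₀=-20 kN·m at a=24/5 m (b=L-a=16/5):
  y_4 = (R_Ax³/6 - M_Ax²/2 - M₀(x-a)²/2)/EI  [x>a] with R_A=-18/5, M_A=-32/5 = ((-18/5)·(32/5)³/6 - (-32/5)·(32/5)²/2 - (-20)·((32/5)-(24/5))²/2)/2000 = -24/78125 m
Superposition: y = Σ y_i = -436989/15625000 m ≈ -0.027967 m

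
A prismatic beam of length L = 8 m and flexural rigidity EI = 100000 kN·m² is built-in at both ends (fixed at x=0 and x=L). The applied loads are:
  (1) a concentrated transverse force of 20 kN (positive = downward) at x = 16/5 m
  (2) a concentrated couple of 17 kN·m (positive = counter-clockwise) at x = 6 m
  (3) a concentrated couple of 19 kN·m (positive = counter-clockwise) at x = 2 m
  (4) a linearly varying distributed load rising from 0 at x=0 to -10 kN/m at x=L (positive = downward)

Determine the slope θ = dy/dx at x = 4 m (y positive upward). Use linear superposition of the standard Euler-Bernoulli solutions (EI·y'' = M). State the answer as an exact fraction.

θ(4) = 493/15000000 rad

Load 1 — point force P=20 kN at a=16/5 m (b=L-a=24/5):
  θ_1 = Pa²(L-x)(2bL-(3b+a)(L-x))/(2L³EI)  [x>a] = 20·(16/5)²·(8-4)·(2·(24/5)·8-(3·(24/5)+(16/5))·(8-4))/(2·8³·100000) = 4/78125 rad
Load 2 — applied couple M₀=17 kN·m at a=6 m (b=L-a=2):
  θ_2 = (R_Ax²/2 - M_Ax)/EI  [x≤a] with R_A=153/64, M_A=85/16 = ((153/64)·4²/2 - (85/16)·4)/100000 = -17/800000 rad
Load 3 — applied couple M₀=19 kN·m at a=2 m (b=L-a=6):
  θ_3 = (R_Ax²/2 - M_Ax - M₀(x-a))/EI  [x>a] with R_A=171/64, M_A=-57/16 = ((171/64)·4²/2 - (-57/16)·4 - 19·(4-2))/100000 = -19/800000 rad
Load 4 — triangular load w₀=-10 kN/m (0→w₀ over full span):
  θ_4 = -w₀(2x(L-x)(L-2x)(x+2L)+x²(L-x)²)/(120LEI) = -(-10)·(2·4·(8-4)·(8-2·4)·(4+2·8)+4²·(8-4)²)/(120·8·100000) = 1/37500 rad
Superposition: θ = Σ θ_i = 493/15000000 rad ≈ 0.000033 rad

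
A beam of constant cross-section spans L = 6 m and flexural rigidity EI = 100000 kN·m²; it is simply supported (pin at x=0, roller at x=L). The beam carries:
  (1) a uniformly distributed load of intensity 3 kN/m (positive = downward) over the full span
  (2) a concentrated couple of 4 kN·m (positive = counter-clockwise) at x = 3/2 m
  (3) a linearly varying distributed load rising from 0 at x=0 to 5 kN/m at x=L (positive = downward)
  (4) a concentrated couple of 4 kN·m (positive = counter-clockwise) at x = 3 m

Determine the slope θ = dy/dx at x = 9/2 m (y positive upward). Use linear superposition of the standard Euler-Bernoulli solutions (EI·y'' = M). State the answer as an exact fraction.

θ(9/2) = 7987/25600000 rad

Load 1 — uniform load w=3 kN/m over full span:
  θ_1 = -w(L³-6Lx²+4x³)/(24EI) = -3·(6³-6·6·(9/2)²+4·(9/2)³)/(24·100000) = 297/1600000 rad
Load 2 — applied couple M₀=4 kN·m at a=3/2 m (b=L-a=9/2):
  θ_2 = (M₀x²/(2L)-M₀(x-a)+C₁)/EI  [x>a] with C₁=M₀(3b²-L²)/(6L)=11/4 = (4·(9/2)²/(2·6)-4·((9/2)-(3/2))+(11/4))/100000 = -1/40000 rad
Load 3 — triangular load w₀=5 kN/m (0→w₀ over full span):
  θ_3 = -w₀(7L⁴-30L²x²+15x⁴)/(360LEI) = -5·(7·6⁴-30·6²·(9/2)²+15·(9/2)⁴)/(360·6·100000) = 3939/25600000 rad
Load 4 — applied couple M₀=4 kN·m at a=3 m (b=L-a=3):
  θ_4 = (M₀x²/(2L)-M₀(x-a)+C₁)/EI  [x>a] with C₁=M₀(3b²-L²)/(6L)=-1 = (4·(9/2)²/(2·6)-4·((9/2)-3)+(-1))/100000 = -1/400000 rad
Superposition: θ = Σ θ_i = 7987/25600000 rad ≈ 0.000312 rad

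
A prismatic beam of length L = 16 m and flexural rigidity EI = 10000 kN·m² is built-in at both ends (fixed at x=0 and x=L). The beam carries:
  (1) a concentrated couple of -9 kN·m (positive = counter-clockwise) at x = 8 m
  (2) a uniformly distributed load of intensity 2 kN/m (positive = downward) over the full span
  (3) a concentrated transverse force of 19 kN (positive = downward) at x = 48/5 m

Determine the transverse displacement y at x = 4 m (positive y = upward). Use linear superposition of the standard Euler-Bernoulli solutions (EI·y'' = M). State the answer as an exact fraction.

y(4) = -5177/150000 m

Load 1 — applied couple M₀=-9 kN·m at a=8 m (b=L-a=8):
  y_1 = (R_Ax³/6 - M_Ax²/2)/EI  [x≤a] with R_A=-27/32, M_A=-9/4 = ((-27/32)·4³/6 - (-9/4)·4²/2)/10000 = 9/10000 m
Load 2 — uniform load w=2 kN/m over full span:
  y_2 = -wx²(L-x)²/(24EI) = -2·4²·(16-4)²/(24·10000) = -12/625 m
Load 3 — point force P=19 kN at a=48/5 m (b=L-a=32/5):
  y_3 = -Pb²x²(3aL-(3a+b)x)/(6L³EI)  [x≤a] = -19·(32/5)²·4²·(3·(48/5)·16-(3·(48/5)+(32/5))·4)/(6·16³·10000) = -152/9375 m
Superposition: y = Σ y_i = -5177/150000 m ≈ -0.034513 m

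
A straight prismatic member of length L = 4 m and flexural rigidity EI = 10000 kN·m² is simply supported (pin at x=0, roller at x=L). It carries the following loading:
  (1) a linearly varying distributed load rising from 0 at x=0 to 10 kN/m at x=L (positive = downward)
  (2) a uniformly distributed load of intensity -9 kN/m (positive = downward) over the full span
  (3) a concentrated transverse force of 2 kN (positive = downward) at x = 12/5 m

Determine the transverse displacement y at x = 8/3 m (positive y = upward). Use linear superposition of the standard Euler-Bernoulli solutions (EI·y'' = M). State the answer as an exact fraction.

Load 1 — triangular load w₀=10 kN/m (0→w₀ over full span):
  y_1 = -w₀x(7L⁴-10L²x²+3x⁴)/(360LEI) = -10·(8/3)·(7·4⁴-10·4²·(8/3)²+3·(8/3)⁴)/(360·4·10000) = -136/91125 m
Load 2 — uniform load w=-9 kN/m over full span:
  y_2 = -wx(L³-2Lx²+x³)/(24EI) = -(-9)·(8/3)·(4³-2·4·(8/3)²+(8/3)³)/(24·10000) = 44/16875 m
Load 3 — point force P=2 kN at a=12/5 m (b=L-a=8/5):
  y_3 = -Pa(L-x)(2Lx-a²-x²)/(6LEI)  [x>a] = -2·(12/5)·(4-(8/3))·(2·4·(8/3)-(12/5)²-(8/3)²)/(6·4·10000) = -476/2109375 m
Superposition: y = Σ y_i = 50648/56953125 m ≈ 0.000889 m

y(8/3) = 50648/56953125 m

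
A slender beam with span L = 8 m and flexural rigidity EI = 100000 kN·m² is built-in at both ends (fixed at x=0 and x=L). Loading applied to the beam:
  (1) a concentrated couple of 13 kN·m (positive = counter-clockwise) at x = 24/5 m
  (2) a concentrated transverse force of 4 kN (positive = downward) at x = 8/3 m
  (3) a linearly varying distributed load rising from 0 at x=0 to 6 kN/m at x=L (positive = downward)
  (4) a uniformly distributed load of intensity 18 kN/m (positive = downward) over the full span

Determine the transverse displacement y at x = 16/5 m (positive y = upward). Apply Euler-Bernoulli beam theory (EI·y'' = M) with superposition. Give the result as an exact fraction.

Load 1 — applied couple M₀=13 kN·m at a=24/5 m (b=L-a=16/5):
  y_1 = (R_Ax³/6 - M_Ax²/2)/EI  [x≤a] with R_A=117/50, M_A=104/25 = ((117/50)·(16/5)³/6 - (104/25)·(16/5)²/2)/100000 = -832/9765625 m
Load 2 — point force P=4 kN at a=8/3 m (b=L-a=16/3):
  y_2 = -Pa²(L-x)²(3bL-(3b+a)(L-x))/(6L³EI)  [x>a] = -4·(8/3)²·(8-(16/5))²·(3·(16/3)·8-(3·(16/3)+(8/3))·(8-(16/5)))/(6·8³·100000) = -32/390625 m
Load 3 — triangular load w₀=6 kN/m (0→w₀ over full span):
  y_3 = -w₀x²(L-x)²(x+2L)/(120LEI) = -6·(16/5)²·(8-(16/5))²·((16/5)+2·8)/(120·8·100000) = -13824/48828125 m
Load 4 — uniform load w=18 kN/m over full span:
  y_4 = -wx²(L-x)²/(24EI) = -18·(16/5)²·(8-(16/5))²/(24·100000) = -3456/1953125 m
Superposition: y = Σ y_i = -108384/48828125 m ≈ -0.002220 m

y(16/5) = -108384/48828125 m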